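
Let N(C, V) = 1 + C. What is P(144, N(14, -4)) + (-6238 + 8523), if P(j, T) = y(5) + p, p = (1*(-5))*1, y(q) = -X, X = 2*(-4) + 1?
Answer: 2287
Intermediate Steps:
X = -7 (X = -8 + 1 = -7)
y(q) = 7 (y(q) = -1*(-7) = 7)
p = -5 (p = -5*1 = -5)
P(j, T) = 2 (P(j, T) = 7 - 5 = 2)
P(144, N(14, -4)) + (-6238 + 8523) = 2 + (-6238 + 8523) = 2 + 2285 = 2287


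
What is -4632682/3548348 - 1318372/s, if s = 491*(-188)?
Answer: 531301129925/40942613398 ≈ 12.977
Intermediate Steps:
s = -92308
-4632682/3548348 - 1318372/s = -4632682/3548348 - 1318372/(-92308) = -4632682*1/3548348 - 1318372*(-1/92308) = -2316341/1774174 + 329593/23077 = 531301129925/40942613398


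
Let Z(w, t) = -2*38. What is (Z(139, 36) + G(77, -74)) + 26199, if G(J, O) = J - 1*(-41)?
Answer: 26241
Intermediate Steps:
Z(w, t) = -76
G(J, O) = 41 + J (G(J, O) = J + 41 = 41 + J)
(Z(139, 36) + G(77, -74)) + 26199 = (-76 + (41 + 77)) + 26199 = (-76 + 118) + 26199 = 42 + 26199 = 26241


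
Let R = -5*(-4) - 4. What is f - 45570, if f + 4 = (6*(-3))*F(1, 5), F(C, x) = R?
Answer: -45862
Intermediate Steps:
R = 16 (R = 20 - 4 = 16)
F(C, x) = 16
f = -292 (f = -4 + (6*(-3))*16 = -4 - 18*16 = -4 - 288 = -292)
f - 45570 = -292 - 45570 = -45862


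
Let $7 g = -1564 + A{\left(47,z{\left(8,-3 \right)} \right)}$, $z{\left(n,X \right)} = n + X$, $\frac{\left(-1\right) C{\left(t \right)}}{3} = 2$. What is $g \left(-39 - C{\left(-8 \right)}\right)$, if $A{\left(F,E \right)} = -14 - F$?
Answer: $\frac{53625}{7} \approx 7660.7$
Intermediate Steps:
$C{\left(t \right)} = -6$ ($C{\left(t \right)} = \left(-3\right) 2 = -6$)
$z{\left(n,X \right)} = X + n$
$g = - \frac{1625}{7}$ ($g = \frac{-1564 - 61}{7} = \frac{1}{7} \left(-1625\right) = - \frac{1625}{7} \approx -232.14$)
$g \left(-39 - C{\left(-8 \right)}\right) = - \frac{1625 \left(-39 - -6\right)}{7} = - \frac{1625 \left(-39 + 6\right)}{7} = \left(- \frac{1625}{7}\right) \left(-33\right) = \frac{53625}{7}$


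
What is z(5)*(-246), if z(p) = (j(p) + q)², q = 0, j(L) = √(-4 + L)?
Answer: -246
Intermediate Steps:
z(p) = -4 + p (z(p) = (√(-4 + p) + 0)² = (√(-4 + p))² = -4 + p)
z(5)*(-246) = (-4 + 5)*(-246) = 1*(-246) = -246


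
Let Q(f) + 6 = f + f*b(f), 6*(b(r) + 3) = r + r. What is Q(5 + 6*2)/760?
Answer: 169/2280 ≈ 0.074123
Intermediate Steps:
b(r) = -3 + r/3 (b(r) = -3 + (r + r)/6 = -3 + (2*r)/6 = -3 + r/3)
Q(f) = -6 + f + f*(-3 + f/3) (Q(f) = -6 + (f + f*(-3 + f/3)) = -6 + f + f*(-3 + f/3))
Q(5 + 6*2)/760 = (-6 - 2*(5 + 6*2) + (5 + 6*2)**2/3)/760 = (-6 - 2*(5 + 12) + (5 + 12)**2/3)*(1/760) = (-6 - 2*17 + (1/3)*17**2)*(1/760) = (-6 - 34 + (1/3)*289)*(1/760) = (-6 - 34 + 289/3)*(1/760) = (169/3)*(1/760) = 169/2280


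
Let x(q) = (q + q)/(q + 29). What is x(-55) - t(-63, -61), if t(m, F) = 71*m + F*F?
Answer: 9831/13 ≈ 756.23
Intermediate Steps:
t(m, F) = F**2 + 71*m (t(m, F) = 71*m + F**2 = F**2 + 71*m)
x(q) = 2*q/(29 + q) (x(q) = (2*q)/(29 + q) = 2*q/(29 + q))
x(-55) - t(-63, -61) = 2*(-55)/(29 - 55) - ((-61)**2 + 71*(-63)) = 2*(-55)/(-26) - (3721 - 4473) = 2*(-55)*(-1/26) - 1*(-752) = 55/13 + 752 = 9831/13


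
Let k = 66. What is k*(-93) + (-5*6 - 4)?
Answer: -6172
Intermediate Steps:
k*(-93) + (-5*6 - 4) = 66*(-93) + (-5*6 - 4) = -6138 + (-30 - 4) = -6138 - 34 = -6172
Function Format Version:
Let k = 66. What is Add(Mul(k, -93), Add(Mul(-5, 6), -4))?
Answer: -6172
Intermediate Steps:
Add(Mul(k, -93), Add(Mul(-5, 6), -4)) = Add(Mul(66, -93), Add(Mul(-5, 6), -4)) = Add(-6138, Add(-30, -4)) = Add(-6138, -34) = -6172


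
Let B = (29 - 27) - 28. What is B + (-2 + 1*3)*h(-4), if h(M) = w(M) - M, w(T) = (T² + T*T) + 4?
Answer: 14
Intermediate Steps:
w(T) = 4 + 2*T² (w(T) = (T² + T²) + 4 = 2*T² + 4 = 4 + 2*T²)
h(M) = 4 - M + 2*M² (h(M) = (4 + 2*M²) - M = 4 - M + 2*M²)
B = -26 (B = 2 - 28 = -26)
B + (-2 + 1*3)*h(-4) = -26 + (-2 + 1*3)*(4 - 1*(-4) + 2*(-4)²) = -26 + (-2 + 3)*(4 + 4 + 2*16) = -26 + 1*(4 + 4 + 32) = -26 + 1*40 = -26 + 40 = 14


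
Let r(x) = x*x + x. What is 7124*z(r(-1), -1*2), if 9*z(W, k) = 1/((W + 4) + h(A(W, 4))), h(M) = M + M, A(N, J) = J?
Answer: 1781/27 ≈ 65.963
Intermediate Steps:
r(x) = x + x**2 (r(x) = x**2 + x = x + x**2)
h(M) = 2*M
z(W, k) = 1/(9*(12 + W)) (z(W, k) = 1/(9*((W + 4) + 2*4)) = 1/(9*((4 + W) + 8)) = 1/(9*(12 + W)))
7124*z(r(-1), -1*2) = 7124*(1/(9*(12 - (1 - 1)))) = 7124*(1/(9*(12 - 1*0))) = 7124*(1/(9*(12 + 0))) = 7124*((1/9)/12) = 7124*((1/9)*(1/12)) = 7124*(1/108) = 1781/27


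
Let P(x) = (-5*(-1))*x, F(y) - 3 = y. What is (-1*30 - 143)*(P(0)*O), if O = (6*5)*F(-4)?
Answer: 0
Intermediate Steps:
F(y) = 3 + y
O = -30 (O = (6*5)*(3 - 4) = 30*(-1) = -30)
P(x) = 5*x
(-1*30 - 143)*(P(0)*O) = (-1*30 - 143)*((5*0)*(-30)) = (-30 - 143)*(0*(-30)) = -173*0 = 0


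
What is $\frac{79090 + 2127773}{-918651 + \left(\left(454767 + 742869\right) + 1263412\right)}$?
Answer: $\frac{2206863}{1542397} \approx 1.4308$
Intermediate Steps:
$\frac{79090 + 2127773}{-918651 + \left(\left(454767 + 742869\right) + 1263412\right)} = \frac{2206863}{-918651 + \left(1197636 + 1263412\right)} = \frac{2206863}{-918651 + 2461048} = \frac{2206863}{1542397}$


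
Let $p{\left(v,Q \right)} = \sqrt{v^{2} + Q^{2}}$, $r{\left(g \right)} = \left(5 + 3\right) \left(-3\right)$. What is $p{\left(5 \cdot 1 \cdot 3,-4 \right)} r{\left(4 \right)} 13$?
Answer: $- 312 \sqrt{241} \approx -4843.5$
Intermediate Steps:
$r{\left(g \right)} = -24$ ($r{\left(g \right)} = 8 \left(-3\right) = -24$)
$p{\left(v,Q \right)} = \sqrt{Q^{2} + v^{2}}$
$p{\left(5 \cdot 1 \cdot 3,-4 \right)} r{\left(4 \right)} 13 = \sqrt{\left(-4\right)^{2} + \left(5 \cdot 1 \cdot 3\right)^{2}} \left(\left(-24\right) 13\right) = \sqrt{16 + \left(5 \cdot 3\right)^{2}} \left(-312\right) = \sqrt{16 + 15^{2}} \left(-312\right) = \sqrt{16 + 225} \left(-312\right) = \sqrt{241} \left(-312\right) = - 312 \sqrt{241}$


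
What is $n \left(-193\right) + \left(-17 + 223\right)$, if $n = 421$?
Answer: $-81047$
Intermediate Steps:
$n \left(-193\right) + \left(-17 + 223\right) = 421 \left(-193\right) + \left(-17 + 223\right) = -81253 + 206 = -81047$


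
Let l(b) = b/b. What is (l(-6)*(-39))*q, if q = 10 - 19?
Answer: 351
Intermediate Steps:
l(b) = 1
q = -9
(l(-6)*(-39))*q = (1*(-39))*(-9) = -39*(-9) = 351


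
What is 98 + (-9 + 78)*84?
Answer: 5894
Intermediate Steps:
98 + (-9 + 78)*84 = 98 + 69*84 = 98 + 5796 = 5894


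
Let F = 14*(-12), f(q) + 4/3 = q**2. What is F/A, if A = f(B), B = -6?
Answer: -63/13 ≈ -4.8462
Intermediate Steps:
f(q) = -4/3 + q**2
A = 104/3 (A = -4/3 + (-6)**2 = -4/3 + 36 = 104/3 ≈ 34.667)
F = -168
F/A = -168/104/3 = -168*3/104 = -63/13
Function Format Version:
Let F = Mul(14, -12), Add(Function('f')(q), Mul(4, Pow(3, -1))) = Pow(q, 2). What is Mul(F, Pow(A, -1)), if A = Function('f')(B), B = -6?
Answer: Rational(-63, 13) ≈ -4.8462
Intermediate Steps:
Function('f')(q) = Add(Rational(-4, 3), Pow(q, 2))
A = Rational(104, 3) (A = Add(Rational(-4, 3), Pow(-6, 2)) = Add(Rational(-4, 3), 36) = Rational(104, 3) ≈ 34.667)
F = -168
Mul(F, Pow(A, -1)) = Mul(-168, Pow(Rational(104, 3), -1)) = Mul(-168, Rational(3, 104)) = Rational(-63, 13)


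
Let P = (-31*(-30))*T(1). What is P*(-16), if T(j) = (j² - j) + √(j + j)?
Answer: -14880*√2 ≈ -21044.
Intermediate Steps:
T(j) = j² - j + √2*√j (T(j) = (j² - j) + √(2*j) = (j² - j) + √2*√j = j² - j + √2*√j)
P = 930*√2 (P = (-31*(-30))*(1² - 1*1 + √2*√1) = 930*(1 - 1 + √2*1) = 930*(1 - 1 + √2) = 930*√2 ≈ 1315.2)
P*(-16) = (930*√2)*(-16) = -14880*√2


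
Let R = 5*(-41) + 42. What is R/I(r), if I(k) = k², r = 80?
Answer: -163/6400 ≈ -0.025469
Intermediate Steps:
R = -163 (R = -205 + 42 = -163)
R/I(r) = -163/(80²) = -163/6400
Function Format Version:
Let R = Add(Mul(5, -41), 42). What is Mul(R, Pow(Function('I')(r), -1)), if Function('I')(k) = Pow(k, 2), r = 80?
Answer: Rational(-163, 6400) ≈ -0.025469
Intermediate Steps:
R = -163 (R = Add(-205, 42) = -163)
Mul(R, Pow(Function('I')(r), -1)) = Mul(-163, Pow(Pow(80, 2), -1)) = Mul(-163, Pow(6400, -1)) = Mul(-163, Rational(1, 6400)) = Rational(-163, 6400)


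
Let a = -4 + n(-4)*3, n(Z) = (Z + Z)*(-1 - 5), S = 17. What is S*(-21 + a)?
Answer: 2023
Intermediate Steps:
n(Z) = -12*Z (n(Z) = (2*Z)*(-6) = -12*Z)
a = 140 (a = -4 - 12*(-4)*3 = -4 + 48*3 = -4 + 144 = 140)
S*(-21 + a) = 17*(-21 + 140) = 17*119 = 2023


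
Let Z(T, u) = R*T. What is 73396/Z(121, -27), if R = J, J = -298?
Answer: -36698/18029 ≈ -2.0355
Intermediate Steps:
R = -298
Z(T, u) = -298*T
73396/Z(121, -27) = 73396/((-298*121)) = 73396/(-36058) = 73396*(-1/36058) = -36698/18029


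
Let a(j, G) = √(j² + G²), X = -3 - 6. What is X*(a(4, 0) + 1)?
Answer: -45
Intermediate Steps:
X = -9
a(j, G) = √(G² + j²)
X*(a(4, 0) + 1) = -9*(√(0² + 4²) + 1) = -9*(√(0 + 16) + 1) = -9*(√16 + 1) = -9*(4 + 1) = -9*5 = -45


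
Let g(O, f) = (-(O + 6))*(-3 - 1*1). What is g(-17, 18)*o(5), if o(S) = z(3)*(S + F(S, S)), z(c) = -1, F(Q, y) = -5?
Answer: 0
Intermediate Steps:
g(O, f) = 24 + 4*O (g(O, f) = (-(6 + O))*(-3 - 1) = (-6 - O)*(-4) = 24 + 4*O)
o(S) = 5 - S (o(S) = -(S - 5) = -(-5 + S) = 5 - S)
g(-17, 18)*o(5) = (24 + 4*(-17))*(5 - 1*5) = (24 - 68)*(5 - 5) = -44*0 = 0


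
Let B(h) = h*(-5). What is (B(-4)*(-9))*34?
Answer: -6120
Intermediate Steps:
B(h) = -5*h
(B(-4)*(-9))*34 = (-5*(-4)*(-9))*34 = (20*(-9))*34 = -180*34 = -6120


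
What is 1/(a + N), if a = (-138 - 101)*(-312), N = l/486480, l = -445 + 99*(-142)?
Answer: 486480/36275826137 ≈ 1.3411e-5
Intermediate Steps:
l = -14503 (l = -445 - 14058 = -14503)
N = -14503/486480 ≈ -0.029812
a = 74568 (a = -239*(-312) = 74568)
1/(a + N) = 1/(74568 - 14503/486480) = 1/(36275826137/486480) = 486480/36275826137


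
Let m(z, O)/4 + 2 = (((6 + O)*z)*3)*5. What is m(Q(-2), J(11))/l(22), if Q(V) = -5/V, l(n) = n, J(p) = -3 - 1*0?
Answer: 221/11 ≈ 20.091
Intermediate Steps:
J(p) = -3 (J(p) = -3 + 0 = -3)
m(z, O) = -8 + 60*z*(6 + O) (m(z, O) = -8 + 4*((((6 + O)*z)*3)*5) = -8 + 4*(((z*(6 + O))*3)*5) = -8 + 4*((3*z*(6 + O))*5) = -8 + 4*(15*z*(6 + O)) = -8 + 60*z*(6 + O))
m(Q(-2), J(11))/l(22) = (-8 + 360*(-5/(-2)) + 60*(-3)*(-5/(-2)))/22 = (-8 + 360*(-5*(-½)) + 60*(-3)*(-5*(-½)))*(1/22) = (-8 + 360*(5/2) + 60*(-3)*(5/2))*(1/22) = (-8 + 900 - 450)*(1/22) = 442*(1/22) = 221/11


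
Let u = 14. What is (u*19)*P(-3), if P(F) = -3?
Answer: -798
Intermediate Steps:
(u*19)*P(-3) = (14*19)*(-3) = 266*(-3) = -798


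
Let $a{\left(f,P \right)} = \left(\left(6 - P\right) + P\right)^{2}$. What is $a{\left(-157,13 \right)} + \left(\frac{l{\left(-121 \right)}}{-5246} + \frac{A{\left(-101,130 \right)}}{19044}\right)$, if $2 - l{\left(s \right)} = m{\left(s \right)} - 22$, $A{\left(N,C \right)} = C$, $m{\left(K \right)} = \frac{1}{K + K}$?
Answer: $\frac{217606309813}{6044241852} \approx 36.002$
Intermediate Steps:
$m{\left(K \right)} = \frac{1}{2 K}$
$l{\left(s \right)} = 24 - \frac{1}{2 s}$ ($l{\left(s \right)} = 2 - \left(\frac{1}{2 s} - 22\right) = 2 - \left(-22 + \frac{1}{2 s}\right) = 2 + \left(22 - \frac{1}{2 s}\right) = 24 - \frac{1}{2 s}$)
$a{\left(f,P \right)} = 36$ ($a{\left(f,P \right)} = 6^{2} = 36$)
$a{\left(-157,13 \right)} + \left(\frac{l{\left(-121 \right)}}{-5246} + \frac{A{\left(-101,130 \right)}}{19044}\right) = 36 + \left(\frac{24 - \frac{1}{2 \left(-121\right)}}{-5246} + \frac{130}{19044}\right) = 36 + \left(\left(24 - - \frac{1}{242}\right) \left(- \frac{1}{5246}\right) + 130 \cdot \frac{1}{19044}\right) = 36 + \left(\left(24 + \frac{1}{242}\right) \left(- \frac{1}{5246}\right) + \frac{65}{9522}\right) = 36 + \left(\frac{5809}{242} \left(- \frac{1}{5246}\right) + \frac{65}{9522}\right) = 36 + \left(- \frac{5809}{1269532} + \frac{65}{9522}\right) = 36 + \frac{13603141}{6044241852} = \frac{217606309813}{6044241852}$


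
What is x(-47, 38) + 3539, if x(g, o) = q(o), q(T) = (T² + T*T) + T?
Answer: 6465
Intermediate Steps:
q(T) = T + 2*T² (q(T) = (T² + T²) + T = 2*T² + T = T + 2*T²)
x(g, o) = o*(1 + 2*o)
x(-47, 38) + 3539 = 38*(1 + 2*38) + 3539 = 38*(1 + 76) + 3539 = 38*77 + 3539 = 2926 + 3539 = 6465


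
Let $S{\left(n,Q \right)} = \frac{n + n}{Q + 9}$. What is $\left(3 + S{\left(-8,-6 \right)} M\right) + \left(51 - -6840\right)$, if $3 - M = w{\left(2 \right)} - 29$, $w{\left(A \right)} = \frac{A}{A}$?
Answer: $\frac{20186}{3} \approx 6728.7$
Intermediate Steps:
$w{\left(A \right)} = 1$
$S{\left(n,Q \right)} = \frac{2 n}{9 + Q}$
$M = 31$ ($M = 3 - \left(1 - 29\right) = 3 - -28 = 3 + 28 = 31$)
$\left(3 + S{\left(-8,-6 \right)} M\right) + \left(51 - -6840\right) = \left(3 + 2 \left(-8\right) \frac{1}{9 - 6} \cdot 31\right) + \left(51 - -6840\right) = \left(3 + 2 \left(-8\right) \frac{1}{3} \cdot 31\right) + \left(51 + 6840\right) = \left(3 + 2 \left(-8\right) \frac{1}{3} \cdot 31\right) + 6891 = \left(3 - \frac{496}{3}\right) + 6891 = - \frac{487}{3} + 6891 = \frac{20186}{3}$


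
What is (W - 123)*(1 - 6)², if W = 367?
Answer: 6100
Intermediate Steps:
(W - 123)*(1 - 6)² = (367 - 123)*(1 - 6)² = 244*(-5)² = 244*25 = 6100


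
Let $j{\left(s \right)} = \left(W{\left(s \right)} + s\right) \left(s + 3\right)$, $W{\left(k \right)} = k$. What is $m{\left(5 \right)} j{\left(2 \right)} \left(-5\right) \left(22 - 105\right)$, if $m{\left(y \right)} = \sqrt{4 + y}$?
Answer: $24900$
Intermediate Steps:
$j{\left(s \right)} = 2 s \left(3 + s\right)$ ($j{\left(s \right)} = \left(s + s\right) \left(s + 3\right) = 2 s \left(3 + s\right)$)
$m{\left(5 \right)} j{\left(2 \right)} \left(-5\right) \left(22 - 105\right) = \sqrt{4 + 5} \cdot 2 \cdot 2 \left(3 + 2\right) \left(-5\right) \left(22 - 105\right) = \sqrt{9} \cdot 2 \cdot 2 \cdot 5 \left(-5\right) \left(-83\right) = 3 \cdot 20 \left(-5\right) \left(-83\right) = 60 \left(-5\right) \left(-83\right) = \left(-300\right) \left(-83\right) = 24900$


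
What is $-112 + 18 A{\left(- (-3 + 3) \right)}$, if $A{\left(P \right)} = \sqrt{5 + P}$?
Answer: $-112 + 18 \sqrt{5} \approx -71.751$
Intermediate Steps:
$-112 + 18 A{\left(- (-3 + 3) \right)} = -112 + 18 \sqrt{5 - \left(-3 + 3\right)} = -112 + 18 \sqrt{5 - 0} = -112 + 18 \sqrt{5 + 0} = -112 + 18 \sqrt{5}$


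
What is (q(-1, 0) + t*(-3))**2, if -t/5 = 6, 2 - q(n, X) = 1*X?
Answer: 8464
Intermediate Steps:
q(n, X) = 2 - X
t = -30 (t = -5*6 = -30)
(q(-1, 0) + t*(-3))**2 = ((2 - 1*0) - 30*(-3))**2 = ((2 + 0) + 90)**2 = (2 + 90)**2 = 92**2 = 8464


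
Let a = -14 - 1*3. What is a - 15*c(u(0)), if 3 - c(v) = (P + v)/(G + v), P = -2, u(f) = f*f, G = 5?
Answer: -68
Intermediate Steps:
u(f) = f**2
a = -17 (a = -14 - 3 = -17)
c(v) = 3 - (-2 + v)/(5 + v)
a - 15*c(u(0)) = -17 - 15*(17 + 2*0**2)/(5 + 0**2) = -17 - 15*(17 + 2*0)/(5 + 0) = -17 - 15*(17 + 0)/5 = -17 - 3*17 = -17 - 15*17/5 = -17 - 51 = -68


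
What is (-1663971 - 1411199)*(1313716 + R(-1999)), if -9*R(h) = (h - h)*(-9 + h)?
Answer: -4039900031720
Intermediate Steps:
R(h) = 0 (R(h) = -(h - h)*(-9 + h)/9 = -0*(-9 + h) = -1/9*0 = 0)
(-1663971 - 1411199)*(1313716 + R(-1999)) = (-1663971 - 1411199)*(1313716 + 0) = -3075170*1313716 = -4039900031720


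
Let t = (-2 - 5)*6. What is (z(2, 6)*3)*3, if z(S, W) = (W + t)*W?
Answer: -1944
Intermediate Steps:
t = -42 (t = -7*6 = -42)
z(S, W) = W*(-42 + W) (z(S, W) = (W - 42)*W = (-42 + W)*W = W*(-42 + W))
(z(2, 6)*3)*3 = ((6*(-42 + 6))*3)*3 = ((6*(-36))*3)*3 = -216*3*3 = -648*3 = -1944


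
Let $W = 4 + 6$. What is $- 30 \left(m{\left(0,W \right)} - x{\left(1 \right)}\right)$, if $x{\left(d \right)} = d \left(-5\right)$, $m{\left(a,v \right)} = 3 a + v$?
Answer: $-450$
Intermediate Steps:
$W = 10$
$m{\left(a,v \right)} = v + 3 a$
$x{\left(d \right)} = - 5 d$
$- 30 \left(m{\left(0,W \right)} - x{\left(1 \right)}\right) = - 30 \left(\left(10 + 3 \cdot 0\right) - \left(-5\right) 1\right) = - 30 \left(\left(10 + 0\right) - -5\right) = - 30 \left(10 + 5\right) = \left(-30\right) 15 = -450$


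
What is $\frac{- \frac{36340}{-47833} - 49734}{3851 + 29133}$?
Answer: $- \frac{1189445041}{788861836} \approx -1.5078$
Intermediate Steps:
$\frac{- \frac{36340}{-47833} - 49734}{3851 + 29133} = \frac{\left(-36340\right) \left(- \frac{1}{47833}\right) - 49734}{32984} = \left(\frac{36340}{47833} - 49734\right) \frac{1}{32984} = \left(- \frac{2378890082}{47833}\right) \frac{1}{32984} = - \frac{1189445041}{788861836}$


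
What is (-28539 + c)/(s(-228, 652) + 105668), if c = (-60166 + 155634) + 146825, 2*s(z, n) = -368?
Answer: 106877/52742 ≈ 2.0264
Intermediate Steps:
s(z, n) = -184 (s(z, n) = (1/2)*(-368) = -184)
c = 242293 (c = 95468 + 146825 = 242293)
(-28539 + c)/(s(-228, 652) + 105668) = (-28539 + 242293)/(-184 + 105668) = 213754/105484 = 213754*(1/105484) = 106877/52742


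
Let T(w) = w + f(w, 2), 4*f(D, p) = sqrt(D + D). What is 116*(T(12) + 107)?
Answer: 13804 + 58*sqrt(6) ≈ 13946.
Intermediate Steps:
f(D, p) = sqrt(2)*sqrt(D)/4 (f(D, p) = sqrt(D + D)/4 = sqrt(2*D)/4 = (sqrt(2)*sqrt(D))/4 = sqrt(2)*sqrt(D)/4)
T(w) = w + sqrt(2)*sqrt(w)/4
116*(T(12) + 107) = 116*((12 + sqrt(2)*sqrt(12)/4) + 107) = 116*((12 + sqrt(2)*(2*sqrt(3))/4) + 107) = 116*((12 + sqrt(6)/2) + 107) = 116*(119 + sqrt(6)/2) = 13804 + 58*sqrt(6)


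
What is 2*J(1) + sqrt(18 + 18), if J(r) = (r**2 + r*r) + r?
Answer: 12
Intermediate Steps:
J(r) = r + 2*r**2 (J(r) = (r**2 + r**2) + r = 2*r**2 + r = r + 2*r**2)
2*J(1) + sqrt(18 + 18) = 2*(1*(1 + 2*1)) + sqrt(18 + 18) = 2*(1*(1 + 2)) + sqrt(36) = 2*(1*3) + 6 = 2*3 + 6 = 6 + 6 = 12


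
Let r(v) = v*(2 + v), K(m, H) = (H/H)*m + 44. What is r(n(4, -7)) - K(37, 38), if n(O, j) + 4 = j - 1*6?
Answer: 174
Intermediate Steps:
n(O, j) = -10 + j (n(O, j) = -4 + (j - 1*6) = -4 + (j - 6) = -4 + (-6 + j) = -10 + j)
K(m, H) = 44 + m (K(m, H) = 1*m + 44 = m + 44 = 44 + m)
r(n(4, -7)) - K(37, 38) = (-10 - 7)*(2 + (-10 - 7)) - (44 + 37) = -17*(2 - 17) - 1*81 = -17*(-15) - 81 = 255 - 81 = 174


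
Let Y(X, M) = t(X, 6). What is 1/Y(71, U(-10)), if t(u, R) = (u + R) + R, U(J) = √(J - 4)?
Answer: 1/83 ≈ 0.012048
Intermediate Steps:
U(J) = √(-4 + J)
t(u, R) = u + 2*R (t(u, R) = (R + u) + R = u + 2*R)
Y(X, M) = 12 + X (Y(X, M) = X + 2*6 = X + 12 = 12 + X)
1/Y(71, U(-10)) = 1/(12 + 71) = 1/83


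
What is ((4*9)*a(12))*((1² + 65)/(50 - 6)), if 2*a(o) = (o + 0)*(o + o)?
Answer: 7776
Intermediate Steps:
a(o) = o² (a(o) = ((o + 0)*(o + o))/2 = (o*(2*o))/2 = (2*o²)/2 = o²)
((4*9)*a(12))*((1² + 65)/(50 - 6)) = ((4*9)*12²)*((1² + 65)/(50 - 6)) = (36*144)*((1 + 65)/44) = 5184*(66*(1/44)) = 5184*(3/2) = 7776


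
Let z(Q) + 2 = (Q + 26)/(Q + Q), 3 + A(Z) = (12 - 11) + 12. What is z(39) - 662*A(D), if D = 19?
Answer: -39727/6 ≈ -6621.2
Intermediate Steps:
A(Z) = 10 (A(Z) = -3 + ((12 - 11) + 12) = -3 + (1 + 12) = -3 + 13 = 10)
z(Q) = -2 + (26 + Q)/(2*Q) (z(Q) = -2 + (Q + 26)/(Q + Q) = -2 + (26 + Q)/((2*Q)) = -2 + (26 + Q)*(1/(2*Q)) = -2 + (26 + Q)/(2*Q))
z(39) - 662*A(D) = (-3/2 + 13/39) - 662*10 = (-3/2 + 13*(1/39)) - 6620 = (-3/2 + ⅓) - 6620 = -7/6 - 6620 = -39727/6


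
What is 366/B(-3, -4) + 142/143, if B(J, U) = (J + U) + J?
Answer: -25459/715 ≈ -35.607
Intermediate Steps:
B(J, U) = U + 2*J
366/B(-3, -4) + 142/143 = 366/(-4 + 2*(-3)) + 142/143 = 366/(-4 - 6) + 142*(1/143) = 366/(-10) + 142/143 = 366*(-⅒) + 142/143 = -183/5 + 142/143 = -25459/715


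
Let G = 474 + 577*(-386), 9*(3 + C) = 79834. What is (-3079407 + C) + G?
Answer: -29635088/9 ≈ -3.2928e+6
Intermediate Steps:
C = 79807/9 (C = -3 + (1/9)*79834 = -3 + 79834/9 = 79807/9 ≈ 8867.4)
G = -222248 (G = 474 - 222722 = -222248)
(-3079407 + C) + G = (-3079407 + 79807/9) - 222248 = -27634856/9 - 222248 = -29635088/9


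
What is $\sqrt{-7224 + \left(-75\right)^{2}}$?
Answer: $i \sqrt{1599} \approx 39.987 i$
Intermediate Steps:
$\sqrt{-7224 + \left(-75\right)^{2}} = \sqrt{-7224 + 5625} = \sqrt{-1599} = i \sqrt{1599}$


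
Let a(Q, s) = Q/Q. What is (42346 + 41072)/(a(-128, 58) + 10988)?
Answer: 27806/3663 ≈ 7.5910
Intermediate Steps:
a(Q, s) = 1
(42346 + 41072)/(a(-128, 58) + 10988) = (42346 + 41072)/(1 + 10988) = 83418/10989 = 83418*(1/10989) = 27806/3663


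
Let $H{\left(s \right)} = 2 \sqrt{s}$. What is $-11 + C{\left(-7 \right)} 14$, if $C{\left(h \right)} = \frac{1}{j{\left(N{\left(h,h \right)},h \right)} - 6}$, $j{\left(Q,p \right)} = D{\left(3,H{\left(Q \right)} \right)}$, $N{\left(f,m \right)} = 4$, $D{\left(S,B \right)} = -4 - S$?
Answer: $- \frac{157}{13} \approx -12.077$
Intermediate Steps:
$j{\left(Q,p \right)} = -7$ ($j{\left(Q,p \right)} = -4 - 3 = -7$)
$C{\left(h \right)} = - \frac{1}{13}$ ($C{\left(h \right)} = \frac{1}{-7 - 6} = \frac{1}{-13} = - \frac{1}{13}$)
$-11 + C{\left(-7 \right)} 14 = -11 - \frac{14}{13} = - \frac{157}{13}$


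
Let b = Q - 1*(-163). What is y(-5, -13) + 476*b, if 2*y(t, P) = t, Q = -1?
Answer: 154219/2 ≈ 77110.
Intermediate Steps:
y(t, P) = t/2
b = 162 (b = -1 - 1*(-163) = -1 + 163 = 162)
y(-5, -13) + 476*b = (½)*(-5) + 476*162 = -5/2 + 77112 = 154219/2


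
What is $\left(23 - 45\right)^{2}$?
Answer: $484$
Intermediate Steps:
$\left(23 - 45\right)^{2} = \left(-22\right)^{2} = 484$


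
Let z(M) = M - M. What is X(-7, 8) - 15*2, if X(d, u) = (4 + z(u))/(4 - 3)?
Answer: -26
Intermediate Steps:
z(M) = 0
X(d, u) = 4 (X(d, u) = (4 + 0)/(4 - 3) = 4/1 = 4*1 = 4)
X(-7, 8) - 15*2 = 4 - 15*2 = 4 - 30 = -26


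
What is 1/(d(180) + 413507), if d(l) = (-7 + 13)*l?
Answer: 1/414587 ≈ 2.4120e-6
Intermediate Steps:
d(l) = 6*l
1/(d(180) + 413507) = 1/(6*180 + 413507) = 1/(1080 + 413507) = 1/414587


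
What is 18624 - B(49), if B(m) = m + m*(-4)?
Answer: 18771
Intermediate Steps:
B(m) = -3*m (B(m) = m - 4*m = -3*m)
18624 - B(49) = 18624 - (-3)*49 = 18624 - 1*(-147) = 18624 + 147 = 18771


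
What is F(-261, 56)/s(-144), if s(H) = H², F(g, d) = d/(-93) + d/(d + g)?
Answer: -1043/24708240 ≈ -4.2213e-5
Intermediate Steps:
F(g, d) = -d/93 + d/(d + g) (F(g, d) = d*(-1/93) + d/(d + g) = -d/93 + d/(d + g))
F(-261, 56)/s(-144) = ((1/93)*56*(93 - 1*56 - 1*(-261))/(56 - 261))/((-144)²) = ((1/93)*56*(93 - 56 + 261)/(-205))/20736 = ((1/93)*56*(-1/205)*298)*(1/20736) = -16688/19065*1/20736 = -1043/24708240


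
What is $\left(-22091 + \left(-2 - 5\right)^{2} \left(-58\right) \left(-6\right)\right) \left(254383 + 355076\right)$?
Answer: $-3071063901$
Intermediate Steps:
$\left(-22091 + \left(-2 - 5\right)^{2} \left(-58\right) \left(-6\right)\right) \left(254383 + 355076\right) = \left(-22091 + \left(-7\right)^{2} \left(-58\right) \left(-6\right)\right) 609459 = \left(-22091 + 49 \left(-58\right) \left(-6\right)\right) 609459 = \left(-22091 - -17052\right) 609459 = \left(-22091 + 17052\right) 609459 = \left(-5039\right) 609459 = -3071063901$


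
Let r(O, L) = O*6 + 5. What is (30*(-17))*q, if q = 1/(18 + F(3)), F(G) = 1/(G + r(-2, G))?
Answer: -2040/71 ≈ -28.732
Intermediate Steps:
r(O, L) = 5 + 6*O (r(O, L) = 6*O + 5 = 5 + 6*O)
F(G) = 1/(-7 + G) (F(G) = 1/(G + (5 + 6*(-2))) = 1/(G + (5 - 12)) = 1/(G - 7) = 1/(-7 + G))
q = 4/71 (q = 1/(18 + 1/(-7 + 3)) = 1/(18 + 1/(-4)) = 1/(18 - ¼) = 1/(71/4) = 4/71 ≈ 0.056338)
(30*(-17))*q = (30*(-17))*(4/71) = -510*4/71 = -2040/71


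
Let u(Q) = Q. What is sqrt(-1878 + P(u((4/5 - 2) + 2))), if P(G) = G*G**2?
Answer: I*sqrt(1173430)/25 ≈ 43.33*I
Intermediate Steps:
P(G) = G**3
sqrt(-1878 + P(u((4/5 - 2) + 2))) = sqrt(-1878 + ((4/5 - 2) + 2)**3) = sqrt(-1878 + (-6/5 + 2)**3) = sqrt(-1878 + (4/5)**3) = sqrt(-1878 + 64/125) = sqrt(-234686/125) = I*sqrt(1173430)/25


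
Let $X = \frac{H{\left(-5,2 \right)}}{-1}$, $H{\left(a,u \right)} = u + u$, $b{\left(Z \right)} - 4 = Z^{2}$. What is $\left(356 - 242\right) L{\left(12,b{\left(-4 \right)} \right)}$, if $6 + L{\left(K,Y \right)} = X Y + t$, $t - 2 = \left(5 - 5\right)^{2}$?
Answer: $-9576$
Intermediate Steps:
$b{\left(Z \right)} = 4 + Z^{2}$
$H{\left(a,u \right)} = 2 u$
$t = 2$ ($t = 2 + \left(5 - 5\right)^{2} = 2 + 0^{2} = 2 + 0 = 2$)
$X = -4$ ($X = \frac{2 \cdot 2}{-1} = 4 \left(-1\right) = -4$)
$L{\left(K,Y \right)} = -4 - 4 Y$ ($L{\left(K,Y \right)} = -6 - \left(-2 + 4 Y\right) = -4 - 4 Y$)
$\left(356 - 242\right) L{\left(12,b{\left(-4 \right)} \right)} = \left(356 - 242\right) \left(-4 - 4 \left(4 + \left(-4\right)^{2}\right)\right) = 114 \left(-4 - 4 \left(4 + 16\right)\right) = 114 \left(-4 - 80\right) = 114 \left(-84\right) = -9576$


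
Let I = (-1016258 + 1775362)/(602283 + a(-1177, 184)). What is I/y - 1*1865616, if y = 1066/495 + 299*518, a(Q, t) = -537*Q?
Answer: -55729001077015294/29871635469 ≈ -1.8656e+6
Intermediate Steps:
y = 76667656/495 (y = 1066*(1/495) + 154882 = 1066/495 + 154882 = 76667656/495 ≈ 1.5488e+5)
I = 189776/308583 (I = (-1016258 + 1775362)/(602283 - 537*(-1177)) = 759104/(602283 + 632049) = 759104/1234332 = 759104*(1/1234332) = 189776/308583 ≈ 0.61499)
I/y - 1*1865616 = 189776/(308583*(76667656/495)) - 1*1865616 = (189776/308583)*(495/76667656) - 1865616 = 118610/29871635469 - 1865616 = -55729001077015294/29871635469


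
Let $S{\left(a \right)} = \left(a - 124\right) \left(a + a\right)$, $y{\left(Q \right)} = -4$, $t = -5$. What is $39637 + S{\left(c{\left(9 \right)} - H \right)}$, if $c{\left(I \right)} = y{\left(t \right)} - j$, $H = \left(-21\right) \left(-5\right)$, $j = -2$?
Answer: $89071$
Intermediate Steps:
$H = 105$
$c{\left(I \right)} = -2$ ($c{\left(I \right)} = -4 - -2 = -4 + 2 = -2$)
$S{\left(a \right)} = 2 a \left(-124 + a\right)$ ($S{\left(a \right)} = \left(-124 + a\right) 2 a = 2 a \left(-124 + a\right)$)
$39637 + S{\left(c{\left(9 \right)} - H \right)} = 39637 + 2 \left(-2 - 105\right) \left(-124 - 107\right) = 39637 + 2 \left(-107\right) \left(-124 - 107\right) = 39637 + 2 \left(-107\right) \left(-231\right) = 39637 + 49434 = 89071$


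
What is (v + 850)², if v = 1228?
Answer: 4318084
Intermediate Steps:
(v + 850)² = (1228 + 850)² = 2078² = 4318084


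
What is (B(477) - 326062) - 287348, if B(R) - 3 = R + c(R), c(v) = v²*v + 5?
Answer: 107918408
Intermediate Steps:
c(v) = 5 + v³ (c(v) = v³ + 5 = 5 + v³)
B(R) = 8 + R + R³ (B(R) = 3 + (R + (5 + R³)) = 3 + (5 + R + R³) = 8 + R + R³)
(B(477) - 326062) - 287348 = ((8 + 477 + 477³) - 326062) - 287348 = ((8 + 477 + 108531333) - 326062) - 287348 = (108531818 - 326062) - 287348 = 108205756 - 287348 = 107918408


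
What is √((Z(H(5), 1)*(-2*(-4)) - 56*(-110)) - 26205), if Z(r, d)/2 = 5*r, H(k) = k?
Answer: I*√19645 ≈ 140.16*I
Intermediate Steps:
Z(r, d) = 10*r (Z(r, d) = 2*(5*r) = 10*r)
√((Z(H(5), 1)*(-2*(-4)) - 56*(-110)) - 26205) = √(((10*5)*(-2*(-4)) - 56*(-110)) - 26205) = √((50*8 + 6160) - 26205) = √((400 + 6160) - 26205) = √(6560 - 26205) = √(-19645) = I*√19645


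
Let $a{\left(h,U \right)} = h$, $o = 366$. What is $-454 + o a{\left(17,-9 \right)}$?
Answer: $5768$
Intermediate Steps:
$-454 + o a{\left(17,-9 \right)} = -454 + 366 \cdot 17 = -454 + 6222 = 5768$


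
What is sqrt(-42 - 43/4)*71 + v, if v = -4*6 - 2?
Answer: -26 + 71*I*sqrt(211)/2 ≈ -26.0 + 515.67*I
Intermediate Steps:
v = -26 (v = -24 - 2 = -26)
sqrt(-42 - 43/4)*71 + v = sqrt(-42 - 43/4)*71 - 26 = sqrt(-211/4)*71 - 26 = (I*sqrt(211)/2)*71 - 26 = 71*I*sqrt(211)/2 - 26 = -26 + 71*I*sqrt(211)/2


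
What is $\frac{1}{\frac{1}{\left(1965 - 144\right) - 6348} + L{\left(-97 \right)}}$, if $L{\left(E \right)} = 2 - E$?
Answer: $\frac{4527}{448172} \approx 0.010101$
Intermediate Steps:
$\frac{1}{\frac{1}{\left(1965 - 144\right) - 6348} + L{\left(-97 \right)}} = \frac{1}{\frac{1}{\left(1965 - 144\right) - 6348} + \left(2 - -97\right)} = \frac{1}{\frac{1}{1821 - 6348} + \left(2 + 97\right)} = \frac{1}{\frac{1}{-4527} + 99} = \frac{1}{- \frac{1}{4527} + 99} = \frac{1}{\frac{448172}{4527}} = \frac{4527}{448172}$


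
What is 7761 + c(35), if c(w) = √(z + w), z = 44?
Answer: 7761 + √79 ≈ 7769.9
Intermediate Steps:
c(w) = √(44 + w)
7761 + c(35) = 7761 + √(44 + 35) = 7761 + √79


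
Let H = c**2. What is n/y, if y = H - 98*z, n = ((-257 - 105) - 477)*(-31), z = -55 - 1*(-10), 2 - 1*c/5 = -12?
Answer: 26009/9310 ≈ 2.7937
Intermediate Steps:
c = 70 (c = 10 - 5*(-12) = 10 + 60 = 70)
z = -45 (z = -55 + 10 = -45)
n = 26009 (n = (-362 - 477)*(-31) = -839*(-31) = 26009)
H = 4900 (H = 70**2 = 4900)
y = 9310 (y = 4900 - 98*(-45) = 4900 + 4410 = 9310)
n/y = 26009/9310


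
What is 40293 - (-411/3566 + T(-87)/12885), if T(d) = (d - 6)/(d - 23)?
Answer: 16971023944876/421189175 ≈ 40293.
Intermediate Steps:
T(d) = (-6 + d)/(-23 + d)
40293 - (-411/3566 + T(-87)/12885) = 40293 - (-411/3566 + ((-6 - 87)/(-23 - 87))/12885) = 40293 - (-411*1/3566 + (-93/(-110))*(1/12885)) = 40293 - (-411/3566 - 1/110*(-93)*(1/12885)) = 40293 - (-411/3566 + (93/110)*(1/12885)) = 40293 - (-411/3566 + 31/472450) = 40293 - 1*(-48516601/421189175) = 40293 + 48516601/421189175 = 16971023944876/421189175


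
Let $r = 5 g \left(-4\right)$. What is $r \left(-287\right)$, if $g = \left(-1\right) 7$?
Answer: $-40180$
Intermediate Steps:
$g = -7$
$r = 140$ ($r = 5 \left(-7\right) \left(-4\right) = \left(-35\right) \left(-4\right) = 140$)
$r \left(-287\right) = 140 \left(-287\right) = -40180$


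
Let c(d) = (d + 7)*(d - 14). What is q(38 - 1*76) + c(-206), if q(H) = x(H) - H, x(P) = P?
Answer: 43780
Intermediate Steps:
c(d) = (-14 + d)*(7 + d) (c(d) = (7 + d)*(-14 + d) = (-14 + d)*(7 + d))
q(H) = 0 (q(H) = H - H = 0)
q(38 - 1*76) + c(-206) = 0 + (-98 + (-206)² - 7*(-206)) = 0 + (-98 + 42436 + 1442) = 0 + 43780 = 43780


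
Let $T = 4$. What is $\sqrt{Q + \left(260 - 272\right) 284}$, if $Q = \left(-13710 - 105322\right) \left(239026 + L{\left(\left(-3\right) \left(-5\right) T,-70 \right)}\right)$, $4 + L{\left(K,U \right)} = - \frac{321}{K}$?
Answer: $\frac{7 i \sqrt{14515629230}}{5} \approx 1.6867 \cdot 10^{5} i$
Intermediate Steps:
$L{\left(K,U \right)} = -4 - \frac{321}{K}$
$Q = - \frac{142253149414}{5}$ ($Q = \left(-13710 - 105322\right) \left(239026 - \left(4 + \frac{321}{\left(-3\right) \left(-5\right) 4}\right)\right) = - 119032 \left(239026 - \left(4 + \frac{321}{15 \cdot 4}\right)\right) = - 119032 \left(239026 - \left(4 + \frac{321}{60}\right)\right) = - 119032 \left(239026 - \frac{187}{20}\right) = \left(-119032\right) \frac{4780333}{20} = - \frac{142253149414}{5} \approx -2.8451 \cdot 10^{10}$)
$\sqrt{Q + \left(260 - 272\right) 284} = \sqrt{- \frac{142253149414}{5} + \left(260 - 272\right) 284} = \sqrt{- \frac{142253149414}{5} - 3408} = \sqrt{- \frac{142253166454}{5}} = \frac{7 i \sqrt{14515629230}}{5}$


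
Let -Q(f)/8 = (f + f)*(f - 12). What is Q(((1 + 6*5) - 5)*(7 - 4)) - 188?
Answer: -82556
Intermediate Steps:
Q(f) = -16*f*(-12 + f) (Q(f) = -8*(f + f)*(f - 12) = -8*2*f*(-12 + f) = -16*f*(-12 + f))
Q(((1 + 6*5) - 5)*(7 - 4)) - 188 = 16*(((1 + 6*5) - 5)*(7 - 4))*(12 - ((1 + 6*5) - 5)*(7 - 4)) - 188 = 16*(((1 + 30) - 5)*3)*(12 - ((1 + 30) - 5)*3) - 188 = 16*((31 - 5)*3)*(12 - (31 - 5)*3) - 188 = 16*(26*3)*(12 - 26*3) - 188 = 16*78*(12 - 1*78) - 188 = 16*78*(12 - 78) - 188 = 16*78*(-66) - 188 = -82368 - 188 = -82556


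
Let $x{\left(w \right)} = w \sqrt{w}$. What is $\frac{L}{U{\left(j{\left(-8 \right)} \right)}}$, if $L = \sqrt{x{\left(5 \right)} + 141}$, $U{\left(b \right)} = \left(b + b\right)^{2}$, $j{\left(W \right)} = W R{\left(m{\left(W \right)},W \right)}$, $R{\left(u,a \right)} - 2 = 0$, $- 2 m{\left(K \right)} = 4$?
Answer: $\frac{\sqrt{141 + 5 \sqrt{5}}}{1024} \approx 0.012047$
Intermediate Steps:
$m{\left(K \right)} = -2$ ($m{\left(K \right)} = \left(- \frac{1}{2}\right) 4 = -2$)
$R{\left(u,a \right)} = 2$ ($R{\left(u,a \right)} = 2 + 0 = 2$)
$j{\left(W \right)} = 2 W$ ($j{\left(W \right)} = W 2 = 2 W$)
$U{\left(b \right)} = 4 b^{2}$ ($U{\left(b \right)} = \left(2 b\right)^{2} = 4 b^{2}$)
$x{\left(w \right)} = w^{\frac{3}{2}}$
$L = \sqrt{141 + 5 \sqrt{5}}$ ($L = \sqrt{5^{\frac{3}{2}} + 141} = \sqrt{5 \sqrt{5} + 141} = \sqrt{141 + 5 \sqrt{5}} \approx 12.336$)
$\frac{L}{U{\left(j{\left(-8 \right)} \right)}} = \frac{\sqrt{141 + 5 \sqrt{5}}}{4 \left(2 \left(-8\right)\right)^{2}} = \frac{\sqrt{141 + 5 \sqrt{5}}}{4 \left(-16\right)^{2}} = \frac{\sqrt{141 + 5 \sqrt{5}}}{4 \cdot 256} = \frac{\sqrt{141 + 5 \sqrt{5}}}{1024}$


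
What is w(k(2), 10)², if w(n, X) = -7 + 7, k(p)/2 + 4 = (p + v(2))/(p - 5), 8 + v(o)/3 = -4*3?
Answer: 0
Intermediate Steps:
v(o) = -60 (v(o) = -24 + 3*(-4*3) = -24 + 3*(-12) = -24 - 36 = -60)
k(p) = -8 + 2*(-60 + p)/(-5 + p) (k(p) = -8 + 2*((p - 60)/(p - 5)) = -8 + 2*((-60 + p)/(-5 + p)) = -8 + 2*(-60 + p)/(-5 + p))
w(n, X) = 0
w(k(2), 10)² = 0² = 0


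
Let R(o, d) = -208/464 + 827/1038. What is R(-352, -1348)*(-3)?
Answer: -10489/10034 ≈ -1.0453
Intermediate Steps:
R(o, d) = 10489/30102 (R(o, d) = -208*1/464 + 827*(1/1038) = -13/29 + 827/1038 = 10489/30102)
R(-352, -1348)*(-3) = (10489/30102)*(-3) = -10489/10034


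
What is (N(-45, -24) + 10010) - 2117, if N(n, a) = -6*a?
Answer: 8037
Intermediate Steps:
(N(-45, -24) + 10010) - 2117 = (-6*(-24) + 10010) - 2117 = (144 + 10010) - 2117 = 10154 - 2117 = 8037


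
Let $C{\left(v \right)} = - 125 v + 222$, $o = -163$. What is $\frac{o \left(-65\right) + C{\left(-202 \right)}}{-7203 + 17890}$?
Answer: $\frac{36067}{10687} \approx 3.3748$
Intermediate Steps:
$C{\left(v \right)} = 222 - 125 v$
$\frac{o \left(-65\right) + C{\left(-202 \right)}}{-7203 + 17890} = \frac{\left(-163\right) \left(-65\right) + \left(222 - -25250\right)}{-7203 + 17890} = \frac{10595 + \left(222 + 25250\right)}{10687} = \left(10595 + 25472\right) \frac{1}{10687} = 36067 \cdot \frac{1}{10687} = \frac{36067}{10687}$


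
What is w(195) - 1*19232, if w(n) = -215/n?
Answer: -750091/39 ≈ -19233.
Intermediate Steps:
w(195) - 1*19232 = -215/195 - 1*19232 = -215*1/195 - 19232 = -43/39 - 19232 = -750091/39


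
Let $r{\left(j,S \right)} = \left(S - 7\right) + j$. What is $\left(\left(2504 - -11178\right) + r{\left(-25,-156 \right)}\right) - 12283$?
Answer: $1211$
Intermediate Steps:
$r{\left(j,S \right)} = -7 + S + j$ ($r{\left(j,S \right)} = \left(-7 + S\right) + j = -7 + S + j$)
$\left(\left(2504 - -11178\right) + r{\left(-25,-156 \right)}\right) - 12283 = \left(\left(2504 - -11178\right) - 188\right) - 12283 = \left(\left(2504 + 11178\right) - 188\right) - 12283 = \left(13682 - 188\right) - 12283 = 13494 - 12283 = 1211$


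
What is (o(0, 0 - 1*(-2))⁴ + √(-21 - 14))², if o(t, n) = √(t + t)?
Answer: -35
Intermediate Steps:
o(t, n) = √2*√t (o(t, n) = √(2*t) = √2*√t)
(o(0, 0 - 1*(-2))⁴ + √(-21 - 14))² = ((√2*√0)⁴ + √(-21 - 14))² = ((√2*0)⁴ + √(-35))² = (0⁴ + I*√35)² = (0 + I*√35)² = (I*√35)² = -35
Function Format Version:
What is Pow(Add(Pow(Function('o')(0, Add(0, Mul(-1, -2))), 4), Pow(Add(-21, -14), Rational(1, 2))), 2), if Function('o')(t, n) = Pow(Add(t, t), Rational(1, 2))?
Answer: -35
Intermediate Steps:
Function('o')(t, n) = Mul(Pow(2, Rational(1, 2)), Pow(t, Rational(1, 2))) (Function('o')(t, n) = Pow(Mul(2, t), Rational(1, 2)) = Mul(Pow(2, Rational(1, 2)), Pow(t, Rational(1, 2))))
Pow(Add(Pow(Function('o')(0, Add(0, Mul(-1, -2))), 4), Pow(Add(-21, -14), Rational(1, 2))), 2) = Pow(Add(Pow(Mul(Pow(2, Rational(1, 2)), Pow(0, Rational(1, 2))), 4), Pow(Add(-21, -14), Rational(1, 2))), 2) = Pow(Add(Pow(Mul(Pow(2, Rational(1, 2)), 0), 4), Pow(-35, Rational(1, 2))), 2) = Pow(Add(Pow(0, 4), Mul(I, Pow(35, Rational(1, 2)))), 2) = Pow(Add(0, Mul(I, Pow(35, Rational(1, 2)))), 2) = Pow(Mul(I, Pow(35, Rational(1, 2))), 2) = -35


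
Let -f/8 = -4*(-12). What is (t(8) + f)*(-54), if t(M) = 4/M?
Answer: 20709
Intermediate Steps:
f = -384 (f = -(-32)*(-12) = -8*48 = -384)
(t(8) + f)*(-54) = (4/8 - 384)*(-54) = (4*(⅛) - 384)*(-54) = (½ - 384)*(-54) = -767/2*(-54) = 20709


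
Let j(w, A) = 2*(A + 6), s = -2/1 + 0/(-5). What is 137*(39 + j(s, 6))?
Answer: 8631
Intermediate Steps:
s = -2 (s = -2*1 + 0*(-⅕) = -2 + 0 = -2)
j(w, A) = 12 + 2*A (j(w, A) = 2*(6 + A) = 12 + 2*A)
137*(39 + j(s, 6)) = 137*(39 + (12 + 2*6)) = 137*(39 + (12 + 12)) = 137*(39 + 24) = 137*63 = 8631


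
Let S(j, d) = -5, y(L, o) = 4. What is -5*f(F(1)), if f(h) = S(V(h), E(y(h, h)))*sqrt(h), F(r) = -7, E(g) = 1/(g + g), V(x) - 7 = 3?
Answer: 25*I*sqrt(7) ≈ 66.144*I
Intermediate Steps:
V(x) = 10 (V(x) = 7 + 3 = 10)
E(g) = 1/(2*g)
f(h) = -5*sqrt(h)
-5*f(F(1)) = -(-25)*sqrt(-7) = -(-25)*I*sqrt(7) = 25*I*sqrt(7)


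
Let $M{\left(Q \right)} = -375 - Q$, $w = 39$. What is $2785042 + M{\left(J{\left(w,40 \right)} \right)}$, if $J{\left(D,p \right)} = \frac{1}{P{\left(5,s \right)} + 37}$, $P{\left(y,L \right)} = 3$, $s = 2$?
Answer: $\frac{111386679}{40} \approx 2.7847 \cdot 10^{6}$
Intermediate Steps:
$J{\left(D,p \right)} = \frac{1}{40}$ ($J{\left(D,p \right)} = \frac{1}{3 + 37} = \frac{1}{40}$)
$2785042 + M{\left(J{\left(w,40 \right)} \right)} = 2785042 - \frac{15001}{40} = \frac{111386679}{40}$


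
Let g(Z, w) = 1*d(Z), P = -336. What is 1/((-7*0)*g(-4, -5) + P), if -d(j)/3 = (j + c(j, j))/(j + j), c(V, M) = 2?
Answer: -1/336 ≈ -0.0029762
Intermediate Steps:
d(j) = -3*(2 + j)/(2*j) (d(j) = -3*(j + 2)/(j + j) = -3*(2 + j)/(2*j))
g(Z, w) = -3/2 - 3/Z (g(Z, w) = 1*(-3/2 - 3/Z) = -3/2 - 3/Z)
1/((-7*0)*g(-4, -5) + P) = 1/((-7*0)*(-3/2 - 3/(-4)) - 336) = 1/(0*(-3/2 - 3*(-¼)) - 336) = 1/(0*(-3/2 + ¾) - 336) = 1/(0*(-¾) - 336) = 1/(0 - 336) = 1/(-336) = -1/336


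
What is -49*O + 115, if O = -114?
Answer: 5701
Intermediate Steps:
-49*O + 115 = -49*(-114) + 115 = 5586 + 115 = 5701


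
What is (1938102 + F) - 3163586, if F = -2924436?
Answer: -4149920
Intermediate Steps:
(1938102 + F) - 3163586 = (1938102 - 2924436) - 3163586 = -986334 - 3163586 = -4149920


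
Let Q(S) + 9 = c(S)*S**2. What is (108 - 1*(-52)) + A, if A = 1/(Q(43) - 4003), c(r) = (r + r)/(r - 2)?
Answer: 876439/5478 ≈ 159.99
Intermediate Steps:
c(r) = 2*r/(-2 + r) (c(r) = (2*r)/(-2 + r) = 2*r/(-2 + r))
Q(S) = -9 + 2*S**3/(-2 + S) (Q(S) = -9 + (2*S/(-2 + S))*S**2 = -9 + 2*S**3/(-2 + S))
A = -41/5478 (A = 1/((18 - 9*43 + 2*43**3)/(-2 + 43) - 4003) = 1/((18 - 387 + 2*79507)/41 - 4003) = 1/((18 - 387 + 159014)/41 - 4003) = 1/((1/41)*158645 - 4003) = 1/(158645/41 - 4003) = 1/(-5478/41) = -41/5478 ≈ -0.0074845)
(108 - 1*(-52)) + A = (108 - 1*(-52)) - 41/5478 = (108 + 52) - 41/5478 = 160 - 41/5478 = 876439/5478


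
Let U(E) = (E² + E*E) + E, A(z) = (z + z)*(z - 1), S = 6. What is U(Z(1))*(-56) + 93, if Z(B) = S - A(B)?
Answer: -4275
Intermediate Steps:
A(z) = 2*z*(-1 + z) (A(z) = (2*z)*(-1 + z) = 2*z*(-1 + z))
Z(B) = 6 - 2*B*(-1 + B)
U(E) = E + 2*E² (U(E) = (E² + E²) + E = 2*E² + E = E + 2*E²)
U(Z(1))*(-56) + 93 = ((6 - 2*1*(-1 + 1))*(1 + 2*(6 - 2*1*(-1 + 1))))*(-56) + 93 = ((6 - 2*1*0)*(1 + 2*(6 - 2*1*0)))*(-56) + 93 = ((6 + 0)*(1 + 2*(6 + 0)))*(-56) + 93 = (6*(1 + 2*6))*(-56) + 93 = (6*(1 + 12))*(-56) + 93 = (6*13)*(-56) + 93 = 78*(-56) + 93 = -4368 + 93 = -4275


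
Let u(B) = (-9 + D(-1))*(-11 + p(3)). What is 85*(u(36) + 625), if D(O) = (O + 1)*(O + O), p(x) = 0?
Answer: 61540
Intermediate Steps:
D(O) = 2*O*(1 + O) (D(O) = (1 + O)*(2*O) = 2*O*(1 + O))
u(B) = 99 (u(B) = (-9 + 2*(-1)*(1 - 1))*(-11 + 0) = (-9 + 2*(-1)*0)*(-11) = (-9 + 0)*(-11) = -9*(-11) = 99)
85*(u(36) + 625) = 85*(99 + 625) = 85*724 = 61540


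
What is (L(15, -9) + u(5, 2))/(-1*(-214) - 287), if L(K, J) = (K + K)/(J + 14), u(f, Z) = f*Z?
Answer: -16/73 ≈ -0.21918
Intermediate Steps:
u(f, Z) = Z*f
L(K, J) = 2*K/(14 + J) (L(K, J) = (2*K)/(14 + J) = 2*K/(14 + J))
(L(15, -9) + u(5, 2))/(-1*(-214) - 287) = (2*15/(14 - 9) + 2*5)/(-1*(-214) - 287) = (2*15/5 + 10)/(214 - 287) = (2*15*(1/5) + 10)/(-73) = (6 + 10)*(-1/73) = 16*(-1/73) = -16/73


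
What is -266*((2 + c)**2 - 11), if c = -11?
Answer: -18620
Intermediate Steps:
-266*((2 + c)**2 - 11) = -266*((2 - 11)**2 - 11) = -266*((-9)**2 - 11) = -266*(81 - 11) = -266*70 = -18620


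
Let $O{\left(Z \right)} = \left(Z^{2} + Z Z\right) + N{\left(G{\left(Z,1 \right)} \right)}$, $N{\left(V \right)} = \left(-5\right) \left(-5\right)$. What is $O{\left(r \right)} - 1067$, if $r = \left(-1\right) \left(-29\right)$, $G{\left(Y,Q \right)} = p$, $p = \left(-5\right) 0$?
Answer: $640$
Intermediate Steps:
$p = 0$
$G{\left(Y,Q \right)} = 0$
$r = 29$
$N{\left(V \right)} = 25$
$O{\left(Z \right)} = 25 + 2 Z^{2}$ ($O{\left(Z \right)} = \left(Z^{2} + Z Z\right) + 25 = \left(Z^{2} + Z^{2}\right) + 25 = 2 Z^{2} + 25 = 25 + 2 Z^{2}$)
$O{\left(r \right)} - 1067 = \left(25 + 2 \cdot 29^{2}\right) - 1067 = \left(25 + 2 \cdot 841\right) - 1067 = \left(25 + 1682\right) - 1067 = 1707 - 1067 = 640$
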